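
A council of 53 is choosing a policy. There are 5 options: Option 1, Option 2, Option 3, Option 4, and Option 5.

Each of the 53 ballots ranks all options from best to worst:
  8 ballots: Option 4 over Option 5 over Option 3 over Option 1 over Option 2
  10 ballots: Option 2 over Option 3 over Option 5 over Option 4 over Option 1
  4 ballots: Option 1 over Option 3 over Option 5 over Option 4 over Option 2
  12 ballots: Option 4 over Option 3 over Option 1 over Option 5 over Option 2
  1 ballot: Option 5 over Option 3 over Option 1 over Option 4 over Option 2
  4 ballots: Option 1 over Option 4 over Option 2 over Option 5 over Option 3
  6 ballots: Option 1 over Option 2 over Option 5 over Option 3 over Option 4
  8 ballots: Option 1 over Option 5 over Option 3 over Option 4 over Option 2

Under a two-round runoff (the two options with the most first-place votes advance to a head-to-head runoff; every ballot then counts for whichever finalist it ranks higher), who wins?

Option 4

Round 1 first-place votes: Option 1 22, Option 2 10, Option 3 0, Option 4 20, Option 5 1. Option 1 and Option 4 advance.
Runoff: Option 1 is ranked above Option 4 on 23 ballots, Option 4 above Option 1 on 30.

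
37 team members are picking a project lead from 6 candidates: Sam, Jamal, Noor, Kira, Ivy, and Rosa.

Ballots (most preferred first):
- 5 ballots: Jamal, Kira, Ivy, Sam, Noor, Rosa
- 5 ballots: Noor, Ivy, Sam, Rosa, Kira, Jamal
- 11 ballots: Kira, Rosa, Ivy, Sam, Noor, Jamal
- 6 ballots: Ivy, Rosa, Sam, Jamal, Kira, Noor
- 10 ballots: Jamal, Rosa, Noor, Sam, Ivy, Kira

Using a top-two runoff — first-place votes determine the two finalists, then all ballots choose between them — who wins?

Jamal

Round 1 first-place votes: Sam 0, Jamal 15, Noor 5, Kira 11, Ivy 6, Rosa 0. Jamal and Kira advance.
Runoff: Jamal is ranked above Kira on 21 ballots, Kira above Jamal on 16.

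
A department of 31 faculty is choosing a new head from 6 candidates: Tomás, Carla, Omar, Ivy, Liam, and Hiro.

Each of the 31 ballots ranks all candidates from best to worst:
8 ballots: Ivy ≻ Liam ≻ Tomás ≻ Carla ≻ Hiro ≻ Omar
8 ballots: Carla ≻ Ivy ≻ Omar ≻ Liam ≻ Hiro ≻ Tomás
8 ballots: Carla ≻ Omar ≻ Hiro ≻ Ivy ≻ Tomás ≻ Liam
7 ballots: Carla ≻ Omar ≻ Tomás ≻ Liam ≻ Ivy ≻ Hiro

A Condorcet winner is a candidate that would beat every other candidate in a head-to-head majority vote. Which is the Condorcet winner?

Carla vs Tomás: 23–8
Carla vs Omar: 31–0
Carla vs Ivy: 23–8
Carla vs Liam: 23–8
Carla vs Hiro: 31–0
Carla beats every other candidate.

Carla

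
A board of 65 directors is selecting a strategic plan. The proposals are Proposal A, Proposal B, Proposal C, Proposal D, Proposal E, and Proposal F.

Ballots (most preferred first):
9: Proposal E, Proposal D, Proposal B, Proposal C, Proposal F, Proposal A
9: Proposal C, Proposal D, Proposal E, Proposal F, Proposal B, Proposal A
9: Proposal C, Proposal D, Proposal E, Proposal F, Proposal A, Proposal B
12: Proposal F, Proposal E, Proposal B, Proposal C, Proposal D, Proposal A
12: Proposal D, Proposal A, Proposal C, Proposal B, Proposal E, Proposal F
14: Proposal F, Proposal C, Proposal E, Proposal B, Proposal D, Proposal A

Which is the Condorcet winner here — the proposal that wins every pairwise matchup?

Proposal C

Proposal C vs Proposal A: 53–12
Proposal C vs Proposal B: 44–21
Proposal C vs Proposal D: 44–21
Proposal C vs Proposal E: 44–21
Proposal C vs Proposal F: 39–26
Proposal C beats every other proposal.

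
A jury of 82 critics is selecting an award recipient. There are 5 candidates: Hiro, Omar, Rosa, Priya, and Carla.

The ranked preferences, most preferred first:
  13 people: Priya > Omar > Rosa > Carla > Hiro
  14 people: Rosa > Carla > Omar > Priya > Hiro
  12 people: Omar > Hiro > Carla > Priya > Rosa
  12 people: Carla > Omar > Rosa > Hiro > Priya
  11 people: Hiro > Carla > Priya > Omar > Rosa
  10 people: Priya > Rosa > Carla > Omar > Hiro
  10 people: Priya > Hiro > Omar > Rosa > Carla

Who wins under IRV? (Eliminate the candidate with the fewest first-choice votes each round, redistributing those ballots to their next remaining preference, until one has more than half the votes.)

Carla

Round 1: Hiro 11, Omar 12, Rosa 14, Priya 33, Carla 12. Hiro eliminated.
Round 2: Omar 12, Rosa 14, Priya 33, Carla 23. Omar eliminated.
Round 3: Rosa 14, Priya 33, Carla 35. Rosa eliminated.
Round 4: Priya 33, Carla 49. Carla has a majority (≥42).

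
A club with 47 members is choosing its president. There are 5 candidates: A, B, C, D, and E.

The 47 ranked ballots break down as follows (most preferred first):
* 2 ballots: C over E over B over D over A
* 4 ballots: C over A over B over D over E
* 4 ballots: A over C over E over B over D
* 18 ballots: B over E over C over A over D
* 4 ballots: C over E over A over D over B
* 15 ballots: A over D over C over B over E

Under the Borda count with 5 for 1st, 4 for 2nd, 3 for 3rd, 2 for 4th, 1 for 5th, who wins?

C

A: 2×1 + 4×4 + 4×5 + 18×2 + 4×3 + 15×5 = 161
B: 2×3 + 4×3 + 4×2 + 18×5 + 4×1 + 15×2 = 150
C: 2×5 + 4×5 + 4×4 + 18×3 + 4×5 + 15×3 = 165
D: 2×2 + 4×2 + 4×1 + 18×1 + 4×2 + 15×4 = 102
E: 2×4 + 4×1 + 4×3 + 18×4 + 4×4 + 15×1 = 127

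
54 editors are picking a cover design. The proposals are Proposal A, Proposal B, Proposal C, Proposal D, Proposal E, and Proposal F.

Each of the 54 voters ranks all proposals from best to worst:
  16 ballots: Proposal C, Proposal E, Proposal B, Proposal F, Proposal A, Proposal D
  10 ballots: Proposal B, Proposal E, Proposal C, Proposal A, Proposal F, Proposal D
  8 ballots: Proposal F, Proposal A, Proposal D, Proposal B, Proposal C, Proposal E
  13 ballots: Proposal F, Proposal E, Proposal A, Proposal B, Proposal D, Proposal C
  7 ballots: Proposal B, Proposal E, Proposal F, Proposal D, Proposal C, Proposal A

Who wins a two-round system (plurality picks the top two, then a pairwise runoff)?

Round 1 first-place votes: Proposal A 0, Proposal B 17, Proposal C 16, Proposal D 0, Proposal E 0, Proposal F 21. Proposal F and Proposal B advance.
Runoff: Proposal F is ranked above Proposal B on 21 ballots, Proposal B above Proposal F on 33.

Proposal B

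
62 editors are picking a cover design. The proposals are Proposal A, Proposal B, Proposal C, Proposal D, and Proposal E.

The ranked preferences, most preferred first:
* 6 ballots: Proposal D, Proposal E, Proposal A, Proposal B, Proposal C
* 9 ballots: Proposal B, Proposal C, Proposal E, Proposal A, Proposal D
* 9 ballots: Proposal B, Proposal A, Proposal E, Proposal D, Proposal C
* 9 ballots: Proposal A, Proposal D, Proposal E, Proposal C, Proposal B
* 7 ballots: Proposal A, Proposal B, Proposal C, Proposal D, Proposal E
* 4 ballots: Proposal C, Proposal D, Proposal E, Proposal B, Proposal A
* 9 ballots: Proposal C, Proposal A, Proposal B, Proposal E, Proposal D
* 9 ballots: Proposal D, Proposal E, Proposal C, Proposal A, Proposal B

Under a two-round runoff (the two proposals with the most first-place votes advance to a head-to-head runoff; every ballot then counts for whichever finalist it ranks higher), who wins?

Proposal A

Round 1 first-place votes: Proposal A 16, Proposal B 18, Proposal C 13, Proposal D 15, Proposal E 0. Proposal B and Proposal A advance.
Runoff: Proposal B is ranked above Proposal A on 22 ballots, Proposal A above Proposal B on 40.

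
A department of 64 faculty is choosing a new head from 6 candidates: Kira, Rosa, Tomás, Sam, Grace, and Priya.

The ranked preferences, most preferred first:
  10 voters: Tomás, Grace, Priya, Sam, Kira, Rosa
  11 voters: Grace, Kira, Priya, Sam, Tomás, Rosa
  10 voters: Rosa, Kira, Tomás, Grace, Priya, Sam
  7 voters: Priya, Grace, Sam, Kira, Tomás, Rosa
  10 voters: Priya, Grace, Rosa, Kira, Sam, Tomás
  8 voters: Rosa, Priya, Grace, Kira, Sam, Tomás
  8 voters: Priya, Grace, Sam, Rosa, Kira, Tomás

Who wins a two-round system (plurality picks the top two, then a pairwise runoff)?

Priya

Round 1 first-place votes: Kira 0, Rosa 18, Tomás 10, Sam 0, Grace 11, Priya 25. Priya and Rosa advance.
Runoff: Priya is ranked above Rosa on 46 ballots, Rosa above Priya on 18.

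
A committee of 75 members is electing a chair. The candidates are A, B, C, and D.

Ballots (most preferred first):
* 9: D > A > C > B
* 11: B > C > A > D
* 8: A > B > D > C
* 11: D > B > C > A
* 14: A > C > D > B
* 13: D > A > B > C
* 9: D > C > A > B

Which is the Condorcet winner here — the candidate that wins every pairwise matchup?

D

D vs A: 42–33
D vs B: 56–19
D vs C: 50–25
D beats every other candidate.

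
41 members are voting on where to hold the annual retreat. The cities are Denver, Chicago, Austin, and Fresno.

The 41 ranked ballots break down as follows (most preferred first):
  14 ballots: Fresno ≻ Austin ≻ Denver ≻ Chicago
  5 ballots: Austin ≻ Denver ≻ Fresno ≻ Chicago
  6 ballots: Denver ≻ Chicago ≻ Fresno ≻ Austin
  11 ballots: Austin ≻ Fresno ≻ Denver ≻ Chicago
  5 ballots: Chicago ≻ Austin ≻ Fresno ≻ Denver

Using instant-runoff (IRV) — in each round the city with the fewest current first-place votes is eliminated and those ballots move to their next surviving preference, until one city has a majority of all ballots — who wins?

Austin

Round 1: Denver 6, Chicago 5, Austin 16, Fresno 14. Chicago eliminated.
Round 2: Denver 6, Austin 21, Fresno 14. Austin has a majority (≥21).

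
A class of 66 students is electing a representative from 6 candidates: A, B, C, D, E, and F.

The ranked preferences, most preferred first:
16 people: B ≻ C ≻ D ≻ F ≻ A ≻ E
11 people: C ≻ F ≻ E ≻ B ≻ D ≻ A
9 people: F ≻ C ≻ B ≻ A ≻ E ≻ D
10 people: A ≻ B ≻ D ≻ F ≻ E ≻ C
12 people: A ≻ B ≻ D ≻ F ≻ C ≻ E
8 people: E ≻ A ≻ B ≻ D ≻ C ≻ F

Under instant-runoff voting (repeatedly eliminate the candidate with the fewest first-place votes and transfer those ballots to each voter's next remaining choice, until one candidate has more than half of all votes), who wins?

C

Round 1: A 22, B 16, C 11, D 0, E 8, F 9. D eliminated.
Round 2: A 22, B 16, C 11, E 8, F 9. E eliminated.
Round 3: A 30, B 16, C 11, F 9. F eliminated.
Round 4: A 30, B 16, C 20. B eliminated.
Round 5: A 30, C 36. C has a majority (≥34).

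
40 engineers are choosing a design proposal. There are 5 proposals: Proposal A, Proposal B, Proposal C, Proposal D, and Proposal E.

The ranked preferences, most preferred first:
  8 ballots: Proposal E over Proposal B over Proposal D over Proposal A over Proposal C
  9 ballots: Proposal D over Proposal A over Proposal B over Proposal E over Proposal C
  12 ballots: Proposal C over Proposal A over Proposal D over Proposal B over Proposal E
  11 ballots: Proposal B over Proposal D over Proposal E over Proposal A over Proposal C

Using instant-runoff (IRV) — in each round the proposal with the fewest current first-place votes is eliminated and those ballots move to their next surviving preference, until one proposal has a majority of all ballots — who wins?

Round 1: Proposal A 0, Proposal B 11, Proposal C 12, Proposal D 9, Proposal E 8. Proposal A eliminated.
Round 2: Proposal B 11, Proposal C 12, Proposal D 9, Proposal E 8. Proposal E eliminated.
Round 3: Proposal B 19, Proposal C 12, Proposal D 9. Proposal D eliminated.
Round 4: Proposal B 28, Proposal C 12. Proposal B has a majority (≥21).

Proposal B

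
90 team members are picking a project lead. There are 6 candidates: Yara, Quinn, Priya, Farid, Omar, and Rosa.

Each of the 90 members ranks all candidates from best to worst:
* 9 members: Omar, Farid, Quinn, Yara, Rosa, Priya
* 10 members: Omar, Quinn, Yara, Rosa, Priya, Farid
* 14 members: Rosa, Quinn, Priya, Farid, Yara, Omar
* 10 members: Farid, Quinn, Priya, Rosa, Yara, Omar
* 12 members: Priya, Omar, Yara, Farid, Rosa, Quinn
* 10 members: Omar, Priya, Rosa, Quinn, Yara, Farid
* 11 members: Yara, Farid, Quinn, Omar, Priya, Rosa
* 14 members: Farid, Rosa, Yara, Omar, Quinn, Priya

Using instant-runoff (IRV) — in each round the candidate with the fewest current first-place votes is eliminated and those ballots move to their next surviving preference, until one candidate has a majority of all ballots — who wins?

Farid

Round 1: Yara 11, Quinn 0, Priya 12, Farid 24, Omar 29, Rosa 14. Quinn eliminated.
Round 2: Yara 11, Priya 12, Farid 24, Omar 29, Rosa 14. Yara eliminated.
Round 3: Priya 12, Farid 35, Omar 29, Rosa 14. Priya eliminated.
Round 4: Farid 35, Omar 41, Rosa 14. Rosa eliminated.
Round 5: Farid 49, Omar 41. Farid has a majority (≥46).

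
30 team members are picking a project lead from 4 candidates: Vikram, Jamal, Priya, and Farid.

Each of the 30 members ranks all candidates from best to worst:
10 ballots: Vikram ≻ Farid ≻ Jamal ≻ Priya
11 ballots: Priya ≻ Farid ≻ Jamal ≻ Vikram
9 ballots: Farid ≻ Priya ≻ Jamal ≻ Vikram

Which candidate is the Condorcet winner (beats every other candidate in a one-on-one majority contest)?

Farid

Farid vs Vikram: 20–10
Farid vs Jamal: 30–0
Farid vs Priya: 19–11
Farid beats every other candidate.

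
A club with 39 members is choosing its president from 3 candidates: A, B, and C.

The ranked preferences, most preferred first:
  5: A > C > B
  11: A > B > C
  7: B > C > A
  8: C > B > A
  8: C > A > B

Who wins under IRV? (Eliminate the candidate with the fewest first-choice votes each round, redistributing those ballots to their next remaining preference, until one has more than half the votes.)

Round 1: A 16, B 7, C 16. B eliminated.
Round 2: A 16, C 23. C has a majority (≥20).

C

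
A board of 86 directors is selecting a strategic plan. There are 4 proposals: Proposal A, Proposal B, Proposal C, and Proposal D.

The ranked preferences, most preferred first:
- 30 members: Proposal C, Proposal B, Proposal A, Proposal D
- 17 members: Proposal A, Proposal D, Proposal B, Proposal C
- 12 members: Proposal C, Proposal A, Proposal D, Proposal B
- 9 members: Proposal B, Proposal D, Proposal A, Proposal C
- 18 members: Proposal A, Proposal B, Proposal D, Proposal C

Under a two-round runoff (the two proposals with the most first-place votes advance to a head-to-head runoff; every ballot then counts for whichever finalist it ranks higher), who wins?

Round 1 first-place votes: Proposal A 35, Proposal B 9, Proposal C 42, Proposal D 0. Proposal C and Proposal A advance.
Runoff: Proposal C is ranked above Proposal A on 42 ballots, Proposal A above Proposal C on 44.

Proposal A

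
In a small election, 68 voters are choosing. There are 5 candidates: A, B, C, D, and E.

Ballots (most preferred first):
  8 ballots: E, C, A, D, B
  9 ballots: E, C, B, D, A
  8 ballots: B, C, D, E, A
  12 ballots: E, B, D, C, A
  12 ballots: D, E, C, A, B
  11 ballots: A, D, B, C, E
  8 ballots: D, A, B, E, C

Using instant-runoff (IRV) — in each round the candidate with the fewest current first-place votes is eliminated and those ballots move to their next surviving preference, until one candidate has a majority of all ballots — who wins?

Round 1: A 11, B 8, C 0, D 20, E 29. C eliminated.
Round 2: A 11, B 8, D 20, E 29. B eliminated.
Round 3: A 11, D 28, E 29. A eliminated.
Round 4: D 39, E 29. D has a majority (≥35).

D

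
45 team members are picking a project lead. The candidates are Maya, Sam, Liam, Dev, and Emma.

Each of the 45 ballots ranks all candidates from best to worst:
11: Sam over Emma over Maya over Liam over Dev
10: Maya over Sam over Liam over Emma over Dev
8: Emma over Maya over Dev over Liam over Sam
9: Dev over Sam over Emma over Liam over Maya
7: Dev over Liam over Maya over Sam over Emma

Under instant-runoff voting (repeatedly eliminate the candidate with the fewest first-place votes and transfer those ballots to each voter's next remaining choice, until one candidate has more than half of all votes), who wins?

Round 1: Maya 10, Sam 11, Liam 0, Dev 16, Emma 8. Liam eliminated.
Round 2: Maya 10, Sam 11, Dev 16, Emma 8. Emma eliminated.
Round 3: Maya 18, Sam 11, Dev 16. Sam eliminated.
Round 4: Maya 29, Dev 16. Maya has a majority (≥23).

Maya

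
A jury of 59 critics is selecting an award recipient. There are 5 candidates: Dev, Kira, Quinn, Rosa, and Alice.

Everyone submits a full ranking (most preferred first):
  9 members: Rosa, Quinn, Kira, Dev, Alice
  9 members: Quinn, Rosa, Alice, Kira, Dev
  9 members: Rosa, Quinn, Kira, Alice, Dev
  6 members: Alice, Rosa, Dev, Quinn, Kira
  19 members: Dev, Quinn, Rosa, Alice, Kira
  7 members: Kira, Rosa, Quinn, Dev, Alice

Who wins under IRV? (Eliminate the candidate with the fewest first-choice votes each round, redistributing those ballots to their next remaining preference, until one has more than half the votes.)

Round 1: Dev 19, Kira 7, Quinn 9, Rosa 18, Alice 6. Alice eliminated.
Round 2: Dev 19, Kira 7, Quinn 9, Rosa 24. Kira eliminated.
Round 3: Dev 19, Quinn 9, Rosa 31. Rosa has a majority (≥30).

Rosa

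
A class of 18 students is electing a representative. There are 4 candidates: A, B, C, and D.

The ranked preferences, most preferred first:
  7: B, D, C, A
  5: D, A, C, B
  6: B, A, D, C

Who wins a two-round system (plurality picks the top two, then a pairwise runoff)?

B

Round 1 first-place votes: A 0, B 13, C 0, D 5. B and D advance.
Runoff: B is ranked above D on 13 ballots, D above B on 5.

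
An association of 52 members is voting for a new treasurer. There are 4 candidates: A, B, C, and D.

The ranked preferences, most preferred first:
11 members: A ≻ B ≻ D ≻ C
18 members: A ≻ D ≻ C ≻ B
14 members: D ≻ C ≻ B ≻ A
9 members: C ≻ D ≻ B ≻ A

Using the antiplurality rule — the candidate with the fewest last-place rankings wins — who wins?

Last-place votes: A 23, B 18, C 11, D 0.

D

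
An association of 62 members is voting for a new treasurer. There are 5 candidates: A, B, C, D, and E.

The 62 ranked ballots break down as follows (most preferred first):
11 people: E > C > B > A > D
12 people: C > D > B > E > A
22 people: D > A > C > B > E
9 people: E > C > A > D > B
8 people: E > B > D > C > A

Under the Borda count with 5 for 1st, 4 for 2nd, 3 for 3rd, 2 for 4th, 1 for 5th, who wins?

A: 11×2 + 12×1 + 22×4 + 9×3 + 8×1 = 157
B: 11×3 + 12×3 + 22×2 + 9×1 + 8×4 = 154
C: 11×4 + 12×5 + 22×3 + 9×4 + 8×2 = 222
D: 11×1 + 12×4 + 22×5 + 9×2 + 8×3 = 211
E: 11×5 + 12×2 + 22×1 + 9×5 + 8×5 = 186

C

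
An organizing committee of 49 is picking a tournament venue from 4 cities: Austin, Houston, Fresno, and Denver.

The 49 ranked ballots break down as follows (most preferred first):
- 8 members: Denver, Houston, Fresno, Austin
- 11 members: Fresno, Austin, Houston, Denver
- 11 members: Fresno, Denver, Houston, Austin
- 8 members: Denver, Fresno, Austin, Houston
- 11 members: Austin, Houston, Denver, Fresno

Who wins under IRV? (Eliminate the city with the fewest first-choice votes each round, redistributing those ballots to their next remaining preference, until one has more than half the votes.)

Denver

Round 1: Austin 11, Houston 0, Fresno 22, Denver 16. Houston eliminated.
Round 2: Austin 11, Fresno 22, Denver 16. Austin eliminated.
Round 3: Fresno 22, Denver 27. Denver has a majority (≥25).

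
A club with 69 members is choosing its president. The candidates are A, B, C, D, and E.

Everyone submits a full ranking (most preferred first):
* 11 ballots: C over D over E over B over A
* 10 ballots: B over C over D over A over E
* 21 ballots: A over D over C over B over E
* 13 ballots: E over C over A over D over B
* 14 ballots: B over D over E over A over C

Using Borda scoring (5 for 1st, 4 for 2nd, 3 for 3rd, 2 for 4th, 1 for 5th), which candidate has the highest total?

A: 11×1 + 10×2 + 21×5 + 13×3 + 14×2 = 203
B: 11×2 + 10×5 + 21×2 + 13×1 + 14×5 = 197
C: 11×5 + 10×4 + 21×3 + 13×4 + 14×1 = 224
D: 11×4 + 10×3 + 21×4 + 13×2 + 14×4 = 240
E: 11×3 + 10×1 + 21×1 + 13×5 + 14×3 = 171

D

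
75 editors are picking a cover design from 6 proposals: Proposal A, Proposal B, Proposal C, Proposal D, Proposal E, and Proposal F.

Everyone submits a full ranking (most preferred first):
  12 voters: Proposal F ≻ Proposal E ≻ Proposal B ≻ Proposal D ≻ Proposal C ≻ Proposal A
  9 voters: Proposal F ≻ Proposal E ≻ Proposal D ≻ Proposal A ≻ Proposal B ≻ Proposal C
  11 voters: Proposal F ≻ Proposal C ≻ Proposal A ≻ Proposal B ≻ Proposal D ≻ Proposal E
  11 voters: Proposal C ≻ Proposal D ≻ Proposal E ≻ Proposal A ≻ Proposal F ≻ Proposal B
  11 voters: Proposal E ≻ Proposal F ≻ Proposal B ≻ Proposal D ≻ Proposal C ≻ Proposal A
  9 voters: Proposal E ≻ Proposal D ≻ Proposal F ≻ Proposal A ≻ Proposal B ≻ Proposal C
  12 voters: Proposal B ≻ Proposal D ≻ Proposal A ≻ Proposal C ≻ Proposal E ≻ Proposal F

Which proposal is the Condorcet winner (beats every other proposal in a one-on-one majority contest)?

Proposal E

Proposal E vs Proposal A: 52–23
Proposal E vs Proposal B: 52–23
Proposal E vs Proposal C: 41–34
Proposal E vs Proposal D: 41–34
Proposal E vs Proposal F: 43–32
Proposal E beats every other proposal.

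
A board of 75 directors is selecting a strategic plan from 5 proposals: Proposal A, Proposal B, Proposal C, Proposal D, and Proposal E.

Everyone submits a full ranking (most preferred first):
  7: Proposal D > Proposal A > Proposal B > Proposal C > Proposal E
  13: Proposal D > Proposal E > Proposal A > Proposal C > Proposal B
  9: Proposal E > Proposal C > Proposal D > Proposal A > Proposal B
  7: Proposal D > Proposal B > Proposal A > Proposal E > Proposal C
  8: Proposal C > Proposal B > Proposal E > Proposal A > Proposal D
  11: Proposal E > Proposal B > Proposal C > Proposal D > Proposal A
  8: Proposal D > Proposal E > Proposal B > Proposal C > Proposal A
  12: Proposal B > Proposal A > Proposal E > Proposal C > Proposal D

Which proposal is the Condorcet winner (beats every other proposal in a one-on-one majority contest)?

Proposal E vs Proposal A: 49–26
Proposal E vs Proposal B: 41–34
Proposal E vs Proposal C: 60–15
Proposal E vs Proposal D: 40–35
Proposal E beats every other proposal.

Proposal E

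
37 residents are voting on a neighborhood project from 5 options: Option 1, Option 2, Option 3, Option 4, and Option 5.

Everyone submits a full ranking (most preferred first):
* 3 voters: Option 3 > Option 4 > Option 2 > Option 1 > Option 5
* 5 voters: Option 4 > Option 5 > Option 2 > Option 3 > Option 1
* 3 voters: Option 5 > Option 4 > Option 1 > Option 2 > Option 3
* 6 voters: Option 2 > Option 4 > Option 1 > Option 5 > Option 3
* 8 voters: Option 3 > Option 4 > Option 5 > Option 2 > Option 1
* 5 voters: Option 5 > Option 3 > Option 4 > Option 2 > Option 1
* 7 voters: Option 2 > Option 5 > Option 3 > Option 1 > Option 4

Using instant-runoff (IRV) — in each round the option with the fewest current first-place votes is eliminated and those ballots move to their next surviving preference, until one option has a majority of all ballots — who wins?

Round 1: Option 1 0, Option 2 13, Option 3 11, Option 4 5, Option 5 8. Option 1 eliminated.
Round 2: Option 2 13, Option 3 11, Option 4 5, Option 5 8. Option 4 eliminated.
Round 3: Option 2 13, Option 3 11, Option 5 13. Option 3 eliminated.
Round 4: Option 2 16, Option 5 21. Option 5 has a majority (≥19).

Option 5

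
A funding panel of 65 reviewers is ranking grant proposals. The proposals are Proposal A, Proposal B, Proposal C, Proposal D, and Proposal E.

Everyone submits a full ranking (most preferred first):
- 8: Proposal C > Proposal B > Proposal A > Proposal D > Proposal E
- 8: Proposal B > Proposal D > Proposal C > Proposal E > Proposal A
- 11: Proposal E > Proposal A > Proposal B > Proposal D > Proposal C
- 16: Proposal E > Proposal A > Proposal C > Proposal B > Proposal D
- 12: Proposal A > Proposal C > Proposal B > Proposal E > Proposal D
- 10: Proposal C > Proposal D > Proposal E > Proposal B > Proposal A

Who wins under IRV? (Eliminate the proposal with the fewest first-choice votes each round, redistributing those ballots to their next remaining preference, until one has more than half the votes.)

Proposal C

Round 1: Proposal A 12, Proposal B 8, Proposal C 18, Proposal D 0, Proposal E 27. Proposal D eliminated.
Round 2: Proposal A 12, Proposal B 8, Proposal C 18, Proposal E 27. Proposal B eliminated.
Round 3: Proposal A 12, Proposal C 26, Proposal E 27. Proposal A eliminated.
Round 4: Proposal C 38, Proposal E 27. Proposal C has a majority (≥33).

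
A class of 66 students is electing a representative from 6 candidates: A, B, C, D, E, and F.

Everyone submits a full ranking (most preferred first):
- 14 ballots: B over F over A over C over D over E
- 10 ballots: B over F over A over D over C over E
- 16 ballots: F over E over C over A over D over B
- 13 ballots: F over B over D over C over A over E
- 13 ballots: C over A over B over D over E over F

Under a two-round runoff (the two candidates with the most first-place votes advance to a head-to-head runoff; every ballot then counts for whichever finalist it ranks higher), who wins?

B

Round 1 first-place votes: A 0, B 24, C 13, D 0, E 0, F 29. F and B advance.
Runoff: F is ranked above B on 29 ballots, B above F on 37.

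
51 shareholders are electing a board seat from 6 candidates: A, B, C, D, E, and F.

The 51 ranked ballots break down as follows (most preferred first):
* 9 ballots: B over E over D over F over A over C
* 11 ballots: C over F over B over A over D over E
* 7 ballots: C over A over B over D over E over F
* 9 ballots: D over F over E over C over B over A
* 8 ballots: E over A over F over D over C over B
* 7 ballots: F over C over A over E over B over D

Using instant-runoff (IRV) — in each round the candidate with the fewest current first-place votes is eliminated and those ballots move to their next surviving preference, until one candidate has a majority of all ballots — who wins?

D

Round 1: A 0, B 9, C 18, D 9, E 8, F 7. A eliminated.
Round 2: B 9, C 18, D 9, E 8, F 7. F eliminated.
Round 3: B 9, C 25, D 9, E 8. E eliminated.
Round 4: B 9, C 25, D 17. B eliminated.
Round 5: C 25, D 26. D has a majority (≥26).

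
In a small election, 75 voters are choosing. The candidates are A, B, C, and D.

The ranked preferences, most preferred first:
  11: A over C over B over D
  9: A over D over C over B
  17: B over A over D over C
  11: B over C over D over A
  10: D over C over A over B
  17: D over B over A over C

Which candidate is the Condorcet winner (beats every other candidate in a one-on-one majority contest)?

B

B vs A: 45–30
B vs C: 45–30
B vs D: 39–36
B beats every other candidate.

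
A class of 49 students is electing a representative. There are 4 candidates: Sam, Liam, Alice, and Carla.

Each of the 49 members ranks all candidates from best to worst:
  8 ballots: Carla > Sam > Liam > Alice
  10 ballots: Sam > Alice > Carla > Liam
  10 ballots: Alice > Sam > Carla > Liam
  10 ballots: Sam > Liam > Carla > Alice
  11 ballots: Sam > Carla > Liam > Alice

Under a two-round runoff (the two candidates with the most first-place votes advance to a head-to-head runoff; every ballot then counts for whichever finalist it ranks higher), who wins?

Sam

Round 1 first-place votes: Sam 31, Liam 0, Alice 10, Carla 8. Sam and Alice advance.
Runoff: Sam is ranked above Alice on 39 ballots, Alice above Sam on 10.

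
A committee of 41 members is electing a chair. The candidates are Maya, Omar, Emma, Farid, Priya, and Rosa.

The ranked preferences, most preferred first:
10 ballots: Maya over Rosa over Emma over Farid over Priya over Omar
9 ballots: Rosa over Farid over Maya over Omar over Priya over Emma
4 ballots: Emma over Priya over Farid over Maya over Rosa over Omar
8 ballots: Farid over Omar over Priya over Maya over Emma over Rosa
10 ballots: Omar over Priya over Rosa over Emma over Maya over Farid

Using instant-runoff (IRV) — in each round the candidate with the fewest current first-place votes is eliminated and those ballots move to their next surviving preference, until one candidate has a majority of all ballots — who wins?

Round 1: Maya 10, Omar 10, Emma 4, Farid 8, Priya 0, Rosa 9. Priya eliminated.
Round 2: Maya 10, Omar 10, Emma 4, Farid 8, Rosa 9. Emma eliminated.
Round 3: Maya 10, Omar 10, Farid 12, Rosa 9. Rosa eliminated.
Round 4: Maya 10, Omar 10, Farid 21. Farid has a majority (≥21).

Farid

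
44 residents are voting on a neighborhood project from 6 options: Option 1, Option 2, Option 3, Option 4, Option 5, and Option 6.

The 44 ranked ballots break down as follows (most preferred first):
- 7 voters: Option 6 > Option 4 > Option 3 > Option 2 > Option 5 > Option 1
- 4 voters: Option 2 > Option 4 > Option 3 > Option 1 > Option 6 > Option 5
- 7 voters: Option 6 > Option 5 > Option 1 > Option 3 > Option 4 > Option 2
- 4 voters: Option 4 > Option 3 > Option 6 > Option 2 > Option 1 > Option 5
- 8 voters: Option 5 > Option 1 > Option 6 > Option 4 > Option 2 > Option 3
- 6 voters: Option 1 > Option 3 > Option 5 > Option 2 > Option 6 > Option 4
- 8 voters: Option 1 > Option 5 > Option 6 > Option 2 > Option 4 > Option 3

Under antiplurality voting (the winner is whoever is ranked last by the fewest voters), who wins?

Option 6

Last-place votes: Option 1 7, Option 2 7, Option 3 16, Option 4 6, Option 5 8, Option 6 0.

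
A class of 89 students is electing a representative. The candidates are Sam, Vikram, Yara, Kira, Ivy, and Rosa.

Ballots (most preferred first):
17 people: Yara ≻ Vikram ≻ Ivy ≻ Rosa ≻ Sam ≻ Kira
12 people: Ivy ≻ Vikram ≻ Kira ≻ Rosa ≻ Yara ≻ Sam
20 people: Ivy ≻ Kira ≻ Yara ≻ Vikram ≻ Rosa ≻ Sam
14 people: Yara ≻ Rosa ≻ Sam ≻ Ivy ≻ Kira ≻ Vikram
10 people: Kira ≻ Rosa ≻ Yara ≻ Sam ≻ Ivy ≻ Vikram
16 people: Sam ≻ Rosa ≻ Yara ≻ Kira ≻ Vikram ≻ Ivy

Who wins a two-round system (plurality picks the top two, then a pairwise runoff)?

Round 1 first-place votes: Sam 16, Vikram 0, Yara 31, Kira 10, Ivy 32, Rosa 0. Ivy and Yara advance.
Runoff: Ivy is ranked above Yara on 32 ballots, Yara above Ivy on 57.

Yara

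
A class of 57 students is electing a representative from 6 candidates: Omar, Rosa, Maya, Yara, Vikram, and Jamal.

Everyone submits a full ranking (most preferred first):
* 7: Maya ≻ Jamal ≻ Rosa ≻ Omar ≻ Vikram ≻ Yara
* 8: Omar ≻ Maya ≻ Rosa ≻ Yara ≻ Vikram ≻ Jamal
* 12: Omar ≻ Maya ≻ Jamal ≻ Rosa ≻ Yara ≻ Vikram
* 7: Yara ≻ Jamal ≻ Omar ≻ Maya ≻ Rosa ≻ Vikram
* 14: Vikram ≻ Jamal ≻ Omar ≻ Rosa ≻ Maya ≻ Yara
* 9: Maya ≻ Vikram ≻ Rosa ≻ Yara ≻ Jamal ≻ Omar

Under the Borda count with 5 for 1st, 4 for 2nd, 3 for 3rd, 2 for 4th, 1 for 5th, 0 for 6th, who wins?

Omar: 7×2 + 8×5 + 12×5 + 7×3 + 14×3 + 9×0 = 177
Rosa: 7×3 + 8×3 + 12×2 + 7×1 + 14×2 + 9×3 = 131
Maya: 7×5 + 8×4 + 12×4 + 7×2 + 14×1 + 9×5 = 188
Yara: 7×0 + 8×2 + 12×1 + 7×5 + 14×0 + 9×2 = 81
Vikram: 7×1 + 8×1 + 12×0 + 7×0 + 14×5 + 9×4 = 121
Jamal: 7×4 + 8×0 + 12×3 + 7×4 + 14×4 + 9×1 = 157

Maya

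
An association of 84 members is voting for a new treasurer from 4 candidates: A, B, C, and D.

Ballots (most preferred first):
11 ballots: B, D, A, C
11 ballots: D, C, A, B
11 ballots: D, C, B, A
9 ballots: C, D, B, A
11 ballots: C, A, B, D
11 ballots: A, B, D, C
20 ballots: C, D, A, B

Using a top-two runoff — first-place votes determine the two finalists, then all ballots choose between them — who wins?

D

Round 1 first-place votes: A 11, B 11, C 40, D 22. C and D advance.
Runoff: C is ranked above D on 40 ballots, D above C on 44.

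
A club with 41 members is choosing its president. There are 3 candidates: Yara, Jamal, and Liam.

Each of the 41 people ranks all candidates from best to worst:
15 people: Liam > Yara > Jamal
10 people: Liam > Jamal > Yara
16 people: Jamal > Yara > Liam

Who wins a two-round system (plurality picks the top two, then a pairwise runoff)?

Round 1 first-place votes: Yara 0, Jamal 16, Liam 25. Liam and Jamal advance.
Runoff: Liam is ranked above Jamal on 25 ballots, Jamal above Liam on 16.

Liam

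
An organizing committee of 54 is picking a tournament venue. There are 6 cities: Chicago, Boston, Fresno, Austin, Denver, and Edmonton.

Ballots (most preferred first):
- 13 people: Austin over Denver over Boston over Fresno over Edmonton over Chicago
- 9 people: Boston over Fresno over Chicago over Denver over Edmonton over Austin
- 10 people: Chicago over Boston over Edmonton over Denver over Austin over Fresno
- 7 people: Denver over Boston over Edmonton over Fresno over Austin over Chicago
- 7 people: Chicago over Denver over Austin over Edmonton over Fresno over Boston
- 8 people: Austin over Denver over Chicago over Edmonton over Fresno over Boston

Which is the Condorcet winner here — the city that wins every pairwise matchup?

Denver vs Chicago: 28–26
Denver vs Boston: 35–19
Denver vs Fresno: 45–9
Denver vs Austin: 33–21
Denver vs Edmonton: 44–10
Denver beats every other city.

Denver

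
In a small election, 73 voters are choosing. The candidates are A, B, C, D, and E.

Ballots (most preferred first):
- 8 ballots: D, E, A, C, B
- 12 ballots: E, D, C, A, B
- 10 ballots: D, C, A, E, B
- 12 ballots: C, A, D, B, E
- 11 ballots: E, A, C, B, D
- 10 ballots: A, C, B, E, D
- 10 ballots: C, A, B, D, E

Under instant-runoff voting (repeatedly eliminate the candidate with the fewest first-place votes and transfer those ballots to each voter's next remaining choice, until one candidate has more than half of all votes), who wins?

C

Round 1: A 10, B 0, C 22, D 18, E 23. B eliminated.
Round 2: A 10, C 22, D 18, E 23. A eliminated.
Round 3: C 32, D 18, E 23. D eliminated.
Round 4: C 42, E 31. C has a majority (≥37).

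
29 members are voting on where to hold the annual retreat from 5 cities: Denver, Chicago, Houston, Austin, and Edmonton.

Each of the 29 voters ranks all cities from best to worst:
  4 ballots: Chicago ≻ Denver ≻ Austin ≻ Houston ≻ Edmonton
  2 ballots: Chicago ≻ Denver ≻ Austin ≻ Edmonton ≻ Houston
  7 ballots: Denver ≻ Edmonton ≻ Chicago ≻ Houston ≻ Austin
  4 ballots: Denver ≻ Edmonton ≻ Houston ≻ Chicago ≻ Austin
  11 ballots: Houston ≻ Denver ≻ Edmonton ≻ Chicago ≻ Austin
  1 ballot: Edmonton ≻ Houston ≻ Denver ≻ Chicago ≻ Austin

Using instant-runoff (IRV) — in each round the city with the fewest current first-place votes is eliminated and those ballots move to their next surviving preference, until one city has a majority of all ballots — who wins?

Denver

Round 1: Denver 11, Chicago 6, Houston 11, Austin 0, Edmonton 1. Austin eliminated.
Round 2: Denver 11, Chicago 6, Houston 11, Edmonton 1. Edmonton eliminated.
Round 3: Denver 11, Chicago 6, Houston 12. Chicago eliminated.
Round 4: Denver 17, Houston 12. Denver has a majority (≥15).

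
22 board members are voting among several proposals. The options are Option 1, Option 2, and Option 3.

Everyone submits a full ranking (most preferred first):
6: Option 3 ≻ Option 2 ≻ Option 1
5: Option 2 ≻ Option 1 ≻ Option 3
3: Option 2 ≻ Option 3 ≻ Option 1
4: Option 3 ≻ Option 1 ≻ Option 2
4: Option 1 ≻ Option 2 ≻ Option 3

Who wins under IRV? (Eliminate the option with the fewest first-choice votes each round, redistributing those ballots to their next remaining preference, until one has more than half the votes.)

Round 1: Option 1 4, Option 2 8, Option 3 10. Option 1 eliminated.
Round 2: Option 2 12, Option 3 10. Option 2 has a majority (≥12).

Option 2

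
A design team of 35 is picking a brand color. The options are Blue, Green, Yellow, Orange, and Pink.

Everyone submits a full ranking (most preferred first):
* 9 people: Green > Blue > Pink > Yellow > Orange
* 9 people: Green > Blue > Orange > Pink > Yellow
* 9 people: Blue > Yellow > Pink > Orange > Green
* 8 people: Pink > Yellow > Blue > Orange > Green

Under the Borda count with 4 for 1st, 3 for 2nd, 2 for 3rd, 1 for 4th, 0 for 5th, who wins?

Blue: 9×3 + 9×3 + 9×4 + 8×2 = 106
Green: 9×4 + 9×4 + 9×0 + 8×0 = 72
Yellow: 9×1 + 9×0 + 9×3 + 8×3 = 60
Orange: 9×0 + 9×2 + 9×1 + 8×1 = 35
Pink: 9×2 + 9×1 + 9×2 + 8×4 = 77

Blue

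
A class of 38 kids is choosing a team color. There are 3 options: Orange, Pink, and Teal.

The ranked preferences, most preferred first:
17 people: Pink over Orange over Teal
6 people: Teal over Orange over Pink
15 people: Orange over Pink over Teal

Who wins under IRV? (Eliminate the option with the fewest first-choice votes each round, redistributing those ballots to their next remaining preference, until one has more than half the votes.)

Orange

Round 1: Orange 15, Pink 17, Teal 6. Teal eliminated.
Round 2: Orange 21, Pink 17. Orange has a majority (≥20).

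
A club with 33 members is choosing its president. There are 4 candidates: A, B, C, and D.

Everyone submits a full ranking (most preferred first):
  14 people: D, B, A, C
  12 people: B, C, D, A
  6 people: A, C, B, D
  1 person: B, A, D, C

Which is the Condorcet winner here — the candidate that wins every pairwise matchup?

B

B vs A: 27–6
B vs C: 27–6
B vs D: 19–14
B beats every other candidate.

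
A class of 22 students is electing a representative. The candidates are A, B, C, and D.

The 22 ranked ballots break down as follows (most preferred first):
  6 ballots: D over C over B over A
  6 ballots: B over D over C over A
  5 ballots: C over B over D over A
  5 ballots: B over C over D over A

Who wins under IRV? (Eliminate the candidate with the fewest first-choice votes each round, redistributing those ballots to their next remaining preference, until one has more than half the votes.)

Round 1: A 0, B 11, C 5, D 6. A eliminated.
Round 2: B 11, C 5, D 6. C eliminated.
Round 3: B 16, D 6. B has a majority (≥12).

B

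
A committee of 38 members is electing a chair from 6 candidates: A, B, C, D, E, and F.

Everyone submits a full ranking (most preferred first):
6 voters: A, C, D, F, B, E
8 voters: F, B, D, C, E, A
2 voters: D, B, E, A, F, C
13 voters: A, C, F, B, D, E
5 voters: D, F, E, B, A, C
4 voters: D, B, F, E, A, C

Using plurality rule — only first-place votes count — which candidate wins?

A

First-place votes: A 19, B 0, C 0, D 11, E 0, F 8.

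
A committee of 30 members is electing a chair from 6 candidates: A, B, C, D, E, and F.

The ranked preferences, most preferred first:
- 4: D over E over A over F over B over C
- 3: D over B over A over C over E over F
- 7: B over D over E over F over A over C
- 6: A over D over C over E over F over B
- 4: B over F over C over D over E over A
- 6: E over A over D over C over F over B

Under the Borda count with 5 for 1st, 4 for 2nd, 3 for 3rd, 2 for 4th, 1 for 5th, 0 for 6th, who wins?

D

A: 4×3 + 3×3 + 7×1 + 6×5 + 4×0 + 6×4 = 82
B: 4×1 + 3×4 + 7×5 + 6×0 + 4×5 + 6×0 = 71
C: 4×0 + 3×2 + 7×0 + 6×3 + 4×3 + 6×2 = 48
D: 4×5 + 3×5 + 7×4 + 6×4 + 4×2 + 6×3 = 113
E: 4×4 + 3×1 + 7×3 + 6×2 + 4×1 + 6×5 = 86
F: 4×2 + 3×0 + 7×2 + 6×1 + 4×4 + 6×1 = 50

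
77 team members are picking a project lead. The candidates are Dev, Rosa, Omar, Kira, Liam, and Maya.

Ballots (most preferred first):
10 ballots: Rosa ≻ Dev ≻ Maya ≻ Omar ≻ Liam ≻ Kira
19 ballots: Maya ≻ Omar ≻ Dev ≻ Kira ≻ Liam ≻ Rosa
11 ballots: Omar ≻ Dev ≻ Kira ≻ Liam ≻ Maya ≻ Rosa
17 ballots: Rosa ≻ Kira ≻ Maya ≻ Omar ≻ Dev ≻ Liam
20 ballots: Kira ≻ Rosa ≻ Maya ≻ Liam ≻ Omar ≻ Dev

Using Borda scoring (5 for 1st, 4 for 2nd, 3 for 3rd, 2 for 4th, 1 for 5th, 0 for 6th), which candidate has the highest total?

Dev: 10×4 + 19×3 + 11×4 + 17×1 + 20×0 = 158
Rosa: 10×5 + 19×0 + 11×0 + 17×5 + 20×4 = 215
Omar: 10×2 + 19×4 + 11×5 + 17×2 + 20×1 = 205
Kira: 10×0 + 19×2 + 11×3 + 17×4 + 20×5 = 239
Liam: 10×1 + 19×1 + 11×2 + 17×0 + 20×2 = 91
Maya: 10×3 + 19×5 + 11×1 + 17×3 + 20×3 = 247

Maya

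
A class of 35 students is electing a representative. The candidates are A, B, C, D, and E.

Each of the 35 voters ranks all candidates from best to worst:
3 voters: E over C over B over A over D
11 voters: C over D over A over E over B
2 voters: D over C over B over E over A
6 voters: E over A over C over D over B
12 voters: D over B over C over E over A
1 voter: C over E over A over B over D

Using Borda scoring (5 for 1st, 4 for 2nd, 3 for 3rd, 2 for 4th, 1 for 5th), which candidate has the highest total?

C

A: 3×2 + 11×3 + 2×1 + 6×4 + 12×1 + 1×3 = 80
B: 3×3 + 11×1 + 2×3 + 6×1 + 12×4 + 1×2 = 82
C: 3×4 + 11×5 + 2×4 + 6×3 + 12×3 + 1×5 = 134
D: 3×1 + 11×4 + 2×5 + 6×2 + 12×5 + 1×1 = 130
E: 3×5 + 11×2 + 2×2 + 6×5 + 12×2 + 1×4 = 99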